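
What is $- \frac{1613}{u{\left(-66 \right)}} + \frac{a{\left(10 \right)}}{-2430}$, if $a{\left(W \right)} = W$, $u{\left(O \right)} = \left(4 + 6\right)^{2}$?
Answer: $- \frac{392059}{24300} \approx -16.134$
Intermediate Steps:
$u{\left(O \right)} = 100$ ($u{\left(O \right)} = 10^{2} = 100$)
$- \frac{1613}{u{\left(-66 \right)}} + \frac{a{\left(10 \right)}}{-2430} = - \frac{1613}{100} + \frac{10}{-2430} = \left(-1613\right) \frac{1}{100} + 10 \left(- \frac{1}{2430}\right) = - \frac{1613}{100} - \frac{1}{243} = - \frac{392059}{24300}$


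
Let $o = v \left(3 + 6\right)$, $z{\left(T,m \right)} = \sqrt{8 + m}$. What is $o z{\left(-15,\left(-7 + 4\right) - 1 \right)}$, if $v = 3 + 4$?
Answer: $126$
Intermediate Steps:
$v = 7$
$o = 63$ ($o = 7 \left(3 + 6\right) = 7 \cdot 9 = 63$)
$o z{\left(-15,\left(-7 + 4\right) - 1 \right)} = 63 \sqrt{8 + \left(\left(-7 + 4\right) - 1\right)} = 63 \sqrt{8 - 4} = 63 \sqrt{4} = 63 \cdot 2 = 126$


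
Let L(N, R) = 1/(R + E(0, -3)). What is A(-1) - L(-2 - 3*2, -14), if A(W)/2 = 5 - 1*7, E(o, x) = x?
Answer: -67/17 ≈ -3.9412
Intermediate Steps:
A(W) = -4 (A(W) = 2*(5 - 1*7) = 2*(5 - 7) = 2*(-2) = -4)
L(N, R) = 1/(-3 + R) (L(N, R) = 1/(R - 3) = 1/(-3 + R))
A(-1) - L(-2 - 3*2, -14) = -4 - 1/(-3 - 14) = -4 - 1/(-17) = -4 - 1*(-1/17) = -4 + 1/17 = -67/17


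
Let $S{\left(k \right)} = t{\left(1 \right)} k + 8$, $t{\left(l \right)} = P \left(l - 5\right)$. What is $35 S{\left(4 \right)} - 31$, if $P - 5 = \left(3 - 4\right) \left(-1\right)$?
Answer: $-3111$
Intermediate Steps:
$P = 6$ ($P = 5 + \left(3 - 4\right) \left(-1\right) = 5 - -1 = 5 + 1 = 6$)
$t{\left(l \right)} = -30 + 6 l$ ($t{\left(l \right)} = 6 \left(l - 5\right) = 6 \left(-5 + l\right) = -30 + 6 l$)
$S{\left(k \right)} = 8 - 24 k$ ($S{\left(k \right)} = \left(-30 + 6 \cdot 1\right) k + 8 = \left(-30 + 6\right) k + 8 = - 24 k + 8 = 8 - 24 k$)
$35 S{\left(4 \right)} - 31 = 35 \left(8 - 96\right) - 31 = 35 \left(-88\right) - 31 = -3080 - 31 = -3111$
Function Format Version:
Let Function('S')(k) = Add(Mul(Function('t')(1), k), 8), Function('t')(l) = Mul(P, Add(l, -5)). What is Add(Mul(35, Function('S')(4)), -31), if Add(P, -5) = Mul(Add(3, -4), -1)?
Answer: -3111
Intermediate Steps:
P = 6 (P = Add(5, Mul(Add(3, -4), -1)) = Add(5, Mul(-1, -1)) = Add(5, 1) = 6)
Function('t')(l) = Add(-30, Mul(6, l)) (Function('t')(l) = Mul(6, Add(l, -5)) = Mul(6, Add(-5, l)) = Add(-30, Mul(6, l)))
Function('S')(k) = Add(8, Mul(-24, k)) (Function('S')(k) = Add(Mul(Add(-30, Mul(6, 1)), k), 8) = Add(Mul(Add(-30, 6), k), 8) = Add(Mul(-24, k), 8) = Add(8, Mul(-24, k)))
Add(Mul(35, Function('S')(4)), -31) = Add(Mul(35, Add(8, Mul(-24, 4))), -31) = Add(Mul(35, Add(8, -96)), -31) = Add(Mul(35, -88), -31) = Add(-3080, -31) = -3111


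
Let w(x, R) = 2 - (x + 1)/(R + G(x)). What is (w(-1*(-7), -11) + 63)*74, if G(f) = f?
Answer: 4958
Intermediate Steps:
w(x, R) = 2 - (1 + x)/(R + x) (w(x, R) = 2 - (x + 1)/(R + x) = 2 - (1 + x)/(R + x))
(w(-1*(-7), -11) + 63)*74 = ((-1 - 1*(-7) + 2*(-11))/(-11 - 1*(-7)) + 63)*74 = ((-1 + 7 - 22)/(-11 + 7) + 63)*74 = (-16/(-4) + 63)*74 = (-¼*(-16) + 63)*74 = (4 + 63)*74 = 67*74 = 4958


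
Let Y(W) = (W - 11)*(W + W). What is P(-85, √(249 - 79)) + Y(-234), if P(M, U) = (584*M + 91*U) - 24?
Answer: 64996 + 91*√170 ≈ 66183.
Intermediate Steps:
P(M, U) = -24 + 91*U + 584*M (P(M, U) = (91*U + 584*M) - 24 = -24 + 91*U + 584*M)
Y(W) = 2*W*(-11 + W) (Y(W) = (-11 + W)*(2*W) = 2*W*(-11 + W))
P(-85, √(249 - 79)) + Y(-234) = (-24 + 91*√(249 - 79) + 584*(-85)) + 2*(-234)*(-11 - 234) = (-24 + 91*√170 - 49640) + 2*(-234)*(-245) = (-49664 + 91*√170) + 114660 = 64996 + 91*√170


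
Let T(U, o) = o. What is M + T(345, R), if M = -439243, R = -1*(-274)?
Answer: -438969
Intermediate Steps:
R = 274
M + T(345, R) = -439243 + 274 = -438969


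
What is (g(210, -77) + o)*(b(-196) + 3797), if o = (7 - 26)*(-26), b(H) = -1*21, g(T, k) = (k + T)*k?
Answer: -36804672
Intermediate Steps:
g(T, k) = k*(T + k) (g(T, k) = (T + k)*k = k*(T + k))
b(H) = -21
o = 494 (o = -19*(-26) = 494)
(g(210, -77) + o)*(b(-196) + 3797) = (-77*(210 - 77) + 494)*(-21 + 3797) = (-77*133 + 494)*3776 = (-10241 + 494)*3776 = -9747*3776 = -36804672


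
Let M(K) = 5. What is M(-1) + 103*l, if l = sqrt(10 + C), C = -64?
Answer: 5 + 309*I*sqrt(6) ≈ 5.0 + 756.89*I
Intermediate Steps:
l = 3*I*sqrt(6) (l = sqrt(10 - 64) = sqrt(-54) = 3*I*sqrt(6) ≈ 7.3485*I)
M(-1) + 103*l = 5 + 103*(3*I*sqrt(6)) = 5 + 309*I*sqrt(6)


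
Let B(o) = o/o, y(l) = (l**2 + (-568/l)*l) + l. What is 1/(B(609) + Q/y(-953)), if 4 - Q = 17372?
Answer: 113336/111165 ≈ 1.0195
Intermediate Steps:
Q = -17368 (Q = 4 - 1*17372 = 4 - 17372 = -17368)
y(l) = -568 + l + l**2 (y(l) = (l**2 - 568) + l = (-568 + l**2) + l = -568 + l + l**2)
B(o) = 1
1/(B(609) + Q/y(-953)) = 1/(1 - 17368/(-568 - 953 + (-953)**2)) = 1/(1 - 17368/(-568 - 953 + 908209)) = 1/(1 - 17368/906688) = 1/(1 - 17368*1/906688) = 1/(1 - 2171/113336) = 1/(111165/113336) = 113336/111165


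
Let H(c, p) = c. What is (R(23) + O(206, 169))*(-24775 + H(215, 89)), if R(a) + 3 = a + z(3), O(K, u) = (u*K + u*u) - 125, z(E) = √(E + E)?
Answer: -1553911200 - 24560*√6 ≈ -1.5540e+9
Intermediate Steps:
z(E) = √2*√E (z(E) = √(2*E) = √2*√E)
O(K, u) = -125 + u² + K*u (O(K, u) = (K*u + u²) - 125 = (u² + K*u) - 125 = -125 + u² + K*u)
R(a) = -3 + a + √6 (R(a) = -3 + (a + √2*√3) = -3 + (a + √6) = -3 + a + √6)
(R(23) + O(206, 169))*(-24775 + H(215, 89)) = ((-3 + 23 + √6) + (-125 + 169² + 206*169))*(-24775 + 215) = ((20 + √6) + (-125 + 28561 + 34814))*(-24560) = ((20 + √6) + 63250)*(-24560) = (63270 + √6)*(-24560) = -1553911200 - 24560*√6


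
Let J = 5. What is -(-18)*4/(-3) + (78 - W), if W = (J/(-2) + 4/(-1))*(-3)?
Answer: 69/2 ≈ 34.500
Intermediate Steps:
W = 39/2 (W = (5/(-2) + 4/(-1))*(-3) = (5*(-½) + 4*(-1))*(-3) = (-5/2 - 4)*(-3) = -13/2*(-3) = 39/2 ≈ 19.500)
-(-18)*4/(-3) + (78 - W) = -(-18)*4/(-3) + (78 - 1*39/2) = -(-18)*4*(-⅓) + (78 - 39/2) = -(-18)*(-4)/3 + 117/2 = -9*8/3 + 117/2 = -24 + 117/2 = 69/2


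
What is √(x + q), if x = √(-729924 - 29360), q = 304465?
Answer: √(304465 + 2*I*√189821) ≈ 551.78 + 0.79*I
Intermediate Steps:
x = 2*I*√189821 (x = √(-759284) = 2*I*√189821 ≈ 871.37*I)
√(x + q) = √(2*I*√189821 + 304465) = √(304465 + 2*I*√189821)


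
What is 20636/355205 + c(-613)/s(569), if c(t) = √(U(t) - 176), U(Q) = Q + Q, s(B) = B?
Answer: 20636/355205 + I*√1402/569 ≈ 0.058096 + 0.065805*I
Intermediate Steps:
U(Q) = 2*Q
c(t) = √(-176 + 2*t) (c(t) = √(2*t - 176) = √(-176 + 2*t))
20636/355205 + c(-613)/s(569) = 20636/355205 + √(-176 + 2*(-613))/569 = 20636*(1/355205) + √(-176 - 1226)*(1/569) = 20636/355205 + √(-1402)*(1/569) = 20636/355205 + (I*√1402)*(1/569) = 20636/355205 + I*√1402/569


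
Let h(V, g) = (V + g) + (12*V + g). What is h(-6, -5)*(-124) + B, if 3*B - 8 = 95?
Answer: 32839/3 ≈ 10946.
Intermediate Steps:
h(V, g) = 2*g + 13*V (h(V, g) = (V + g) + (g + 12*V) = 2*g + 13*V)
B = 103/3 (B = 8/3 + (⅓)*95 = 8/3 + 95/3 = 103/3 ≈ 34.333)
h(-6, -5)*(-124) + B = (2*(-5) + 13*(-6))*(-124) + 103/3 = (-10 - 78)*(-124) + 103/3 = -88*(-124) + 103/3 = 10912 + 103/3 = 32839/3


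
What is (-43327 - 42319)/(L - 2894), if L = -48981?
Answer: 85646/51875 ≈ 1.6510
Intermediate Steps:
(-43327 - 42319)/(L - 2894) = (-43327 - 42319)/(-48981 - 2894) = -85646/(-51875) = -85646*(-1/51875) = 85646/51875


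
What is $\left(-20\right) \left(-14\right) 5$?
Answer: $1400$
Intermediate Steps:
$\left(-20\right) \left(-14\right) 5 = 280 \cdot 5 = 1400$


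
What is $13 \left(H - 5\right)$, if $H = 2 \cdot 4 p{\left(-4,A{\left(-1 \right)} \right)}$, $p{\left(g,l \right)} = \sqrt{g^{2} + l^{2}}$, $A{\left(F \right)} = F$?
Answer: $-65 + 104 \sqrt{17} \approx 363.8$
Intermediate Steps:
$H = 8 \sqrt{17}$ ($H = 2 \cdot 4 \sqrt{\left(-4\right)^{2} + \left(-1\right)^{2}} = 8 \sqrt{16 + 1} = 8 \sqrt{17} \approx 32.985$)
$13 \left(H - 5\right) = 13 \left(8 \sqrt{17} - 5\right) = 13 \left(-5 + 8 \sqrt{17}\right) = -65 + 104 \sqrt{17}$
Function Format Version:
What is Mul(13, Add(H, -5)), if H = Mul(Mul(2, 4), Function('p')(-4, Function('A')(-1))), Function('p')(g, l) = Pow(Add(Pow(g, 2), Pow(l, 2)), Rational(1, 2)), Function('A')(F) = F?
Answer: Add(-65, Mul(104, Pow(17, Rational(1, 2)))) ≈ 363.80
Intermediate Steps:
H = Mul(8, Pow(17, Rational(1, 2))) (H = Mul(Mul(2, 4), Pow(Add(Pow(-4, 2), Pow(-1, 2)), Rational(1, 2))) = Mul(8, Pow(Add(16, 1), Rational(1, 2))) = Mul(8, Pow(17, Rational(1, 2))) ≈ 32.985)
Mul(13, Add(H, -5)) = Mul(13, Add(Mul(8, Pow(17, Rational(1, 2))), -5)) = Mul(13, Add(-5, Mul(8, Pow(17, Rational(1, 2))))) = Add(-65, Mul(104, Pow(17, Rational(1, 2))))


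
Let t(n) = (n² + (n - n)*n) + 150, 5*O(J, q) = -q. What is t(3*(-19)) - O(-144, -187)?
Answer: 16808/5 ≈ 3361.6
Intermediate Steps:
O(J, q) = -q/5 (O(J, q) = (-q)/5 = -q/5)
t(n) = 150 + n² (t(n) = (n² + 0*n) + 150 = (n² + 0) + 150 = n² + 150 = 150 + n²)
t(3*(-19)) - O(-144, -187) = (150 + (3*(-19))²) - (-1)*(-187)/5 = (150 + (-57)²) - 1*187/5 = (150 + 3249) - 187/5 = 3399 - 187/5 = 16808/5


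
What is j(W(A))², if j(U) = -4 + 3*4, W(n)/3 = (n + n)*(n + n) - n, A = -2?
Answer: 64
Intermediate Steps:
W(n) = -3*n + 12*n² (W(n) = 3*((n + n)*(n + n) - n) = 3*((2*n)*(2*n) - n) = 3*(4*n² - n) = 3*(-n + 4*n²) = -3*n + 12*n²)
j(U) = 8 (j(U) = -4 + 12 = 8)
j(W(A))² = 8² = 64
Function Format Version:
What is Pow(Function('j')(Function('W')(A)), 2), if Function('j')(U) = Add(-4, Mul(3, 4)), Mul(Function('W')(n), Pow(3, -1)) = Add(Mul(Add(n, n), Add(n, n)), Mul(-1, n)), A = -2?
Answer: 64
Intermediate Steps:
Function('W')(n) = Add(Mul(-3, n), Mul(12, Pow(n, 2))) (Function('W')(n) = Mul(3, Add(Mul(Add(n, n), Add(n, n)), Mul(-1, n))) = Mul(3, Add(Mul(Mul(2, n), Mul(2, n)), Mul(-1, n))) = Mul(3, Add(Mul(4, Pow(n, 2)), Mul(-1, n))) = Mul(3, Add(Mul(-1, n), Mul(4, Pow(n, 2)))) = Add(Mul(-3, n), Mul(12, Pow(n, 2))))
Function('j')(U) = 8 (Function('j')(U) = Add(-4, 12) = 8)
Pow(Function('j')(Function('W')(A)), 2) = Pow(8, 2) = 64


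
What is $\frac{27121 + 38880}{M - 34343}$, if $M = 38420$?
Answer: $\frac{66001}{4077} \approx 16.189$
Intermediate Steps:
$\frac{27121 + 38880}{M - 34343} = \frac{27121 + 38880}{38420 - 34343} = \frac{66001}{4077}$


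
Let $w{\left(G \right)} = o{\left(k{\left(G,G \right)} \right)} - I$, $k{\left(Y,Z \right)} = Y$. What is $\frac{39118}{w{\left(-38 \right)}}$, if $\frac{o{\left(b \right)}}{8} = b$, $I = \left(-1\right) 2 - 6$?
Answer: $- \frac{19559}{148} \approx -132.16$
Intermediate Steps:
$I = -8$ ($I = -2 - 6 = -8$)
$o{\left(b \right)} = 8 b$
$w{\left(G \right)} = 8 + 8 G$ ($w{\left(G \right)} = 8 G - -8 = 8 G + 8 = 8 + 8 G$)
$\frac{39118}{w{\left(-38 \right)}} = \frac{39118}{8 + 8 \left(-38\right)} = \frac{39118}{8 - 304} = \frac{39118}{-296} = 39118 \left(- \frac{1}{296}\right) = - \frac{19559}{148}$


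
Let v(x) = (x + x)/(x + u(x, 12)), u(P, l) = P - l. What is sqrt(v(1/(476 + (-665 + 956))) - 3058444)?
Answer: I*sqrt(64744815787845)/4601 ≈ 1748.8*I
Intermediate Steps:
v(x) = 2*x/(-12 + 2*x) (v(x) = (x + x)/(x + (x - 1*12)) = (2*x)/(x + (x - 12)) = (2*x)/(x + (-12 + x)) = (2*x)/(-12 + 2*x) = 2*x/(-12 + 2*x))
sqrt(v(1/(476 + (-665 + 956))) - 3058444) = sqrt(1/((476 + (-665 + 956))*(-6 + 1/(476 + (-665 + 956)))) - 3058444) = sqrt(1/((476 + 291)*(-6 + 1/(476 + 291))) - 3058444) = sqrt(1/(767*(-6 + 1/767)) - 3058444) = sqrt(1/(767*(-4601/767)) - 3058444) = sqrt((1/767)*(-767/4601) - 3058444) = sqrt(-1/4601 - 3058444) = sqrt(-14071900845/4601) = I*sqrt(64744815787845)/4601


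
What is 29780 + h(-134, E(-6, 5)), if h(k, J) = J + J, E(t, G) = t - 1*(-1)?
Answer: 29770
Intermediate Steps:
E(t, G) = 1 + t (E(t, G) = t + 1 = 1 + t)
h(k, J) = 2*J
29780 + h(-134, E(-6, 5)) = 29780 + 2*(1 - 6) = 29780 + 2*(-5) = 29780 - 10 = 29770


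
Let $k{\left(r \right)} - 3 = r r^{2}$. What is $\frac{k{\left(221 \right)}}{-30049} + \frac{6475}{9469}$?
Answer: $- \frac{102012530941}{284533981} \approx -358.52$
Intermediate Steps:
$k{\left(r \right)} = 3 + r^{3}$ ($k{\left(r \right)} = 3 + r r^{2} = 3 + r^{3}$)
$\frac{k{\left(221 \right)}}{-30049} + \frac{6475}{9469} = \frac{3 + 221^{3}}{-30049} + \frac{6475}{9469} = \left(3 + 10793861\right) \left(- \frac{1}{30049}\right) + 6475 \cdot \frac{1}{9469} = 10793864 \left(- \frac{1}{30049}\right) + \frac{6475}{9469} = - \frac{10793864}{30049} + \frac{6475}{9469} = - \frac{102012530941}{284533981}$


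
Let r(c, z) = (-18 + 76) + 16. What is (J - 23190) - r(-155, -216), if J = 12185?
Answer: -11079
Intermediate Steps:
r(c, z) = 74 (r(c, z) = 58 + 16 = 74)
(J - 23190) - r(-155, -216) = (12185 - 23190) - 1*74 = -11005 - 74 = -11079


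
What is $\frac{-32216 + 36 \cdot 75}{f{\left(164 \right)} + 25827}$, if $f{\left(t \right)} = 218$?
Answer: $- \frac{29516}{26045} \approx -1.1333$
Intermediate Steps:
$\frac{-32216 + 36 \cdot 75}{f{\left(164 \right)} + 25827} = \frac{-32216 + 36 \cdot 75}{218 + 25827} = \frac{-32216 + 2700}{26045} = \left(-29516\right) \frac{1}{26045} = - \frac{29516}{26045}$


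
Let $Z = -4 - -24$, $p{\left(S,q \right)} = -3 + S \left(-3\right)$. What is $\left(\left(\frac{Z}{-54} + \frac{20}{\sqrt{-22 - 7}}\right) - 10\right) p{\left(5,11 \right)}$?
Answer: $\frac{560}{3} + \frac{360 i \sqrt{29}}{29} \approx 186.67 + 66.85 i$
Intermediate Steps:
$p{\left(S,q \right)} = -3 - 3 S$
$Z = 20$ ($Z = -4 + 24 = 20$)
$\left(\left(\frac{Z}{-54} + \frac{20}{\sqrt{-22 - 7}}\right) - 10\right) p{\left(5,11 \right)} = \left(\left(\frac{20}{-54} + \frac{20}{\sqrt{-22 - 7}}\right) - 10\right) \left(-3 - 15\right) = \left(\left(20 \left(- \frac{1}{54}\right) + \frac{20}{\sqrt{-29}}\right) - 10\right) \left(-3 - 15\right) = \left(\left(- \frac{10}{27} + \frac{20}{i \sqrt{29}}\right) - 10\right) \left(-18\right) = \left(\left(- \frac{10}{27} + 20 \left(- \frac{i \sqrt{29}}{29}\right)\right) - 10\right) \left(-18\right) = \left(\left(- \frac{10}{27} - \frac{20 i \sqrt{29}}{29}\right) - 10\right) \left(-18\right) = \left(- \frac{280}{27} - \frac{20 i \sqrt{29}}{29}\right) \left(-18\right) = \frac{560}{3} + \frac{360 i \sqrt{29}}{29}$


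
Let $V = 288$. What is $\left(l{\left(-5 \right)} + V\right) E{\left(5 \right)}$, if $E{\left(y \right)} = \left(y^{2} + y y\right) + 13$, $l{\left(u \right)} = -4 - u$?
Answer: $18207$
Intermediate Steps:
$E{\left(y \right)} = 13 + 2 y^{2}$ ($E{\left(y \right)} = \left(y^{2} + y^{2}\right) + 13 = 2 y^{2} + 13 = 13 + 2 y^{2}$)
$\left(l{\left(-5 \right)} + V\right) E{\left(5 \right)} = \left(\left(-4 - -5\right) + 288\right) \left(13 + 2 \cdot 5^{2}\right) = \left(\left(-4 + 5\right) + 288\right) \left(13 + 2 \cdot 25\right) = \left(1 + 288\right) \left(13 + 50\right) = 289 \cdot 63 = 18207$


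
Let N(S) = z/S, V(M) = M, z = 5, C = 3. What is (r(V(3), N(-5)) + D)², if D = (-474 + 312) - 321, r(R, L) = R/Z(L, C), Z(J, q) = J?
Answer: 236196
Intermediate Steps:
N(S) = 5/S
r(R, L) = R/L
D = -483 (D = -162 - 321 = -483)
(r(V(3), N(-5)) + D)² = (3/((5/(-5))) - 483)² = (3/((5*(-⅕))) - 483)² = (3/(-1) - 483)² = (3*(-1) - 483)² = (-3 - 483)² = (-486)² = 236196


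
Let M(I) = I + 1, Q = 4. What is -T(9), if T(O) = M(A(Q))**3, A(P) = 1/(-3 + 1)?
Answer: -1/8 ≈ -0.12500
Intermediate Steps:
A(P) = -1/2 (A(P) = 1/(-2) = -1/2)
M(I) = 1 + I
T(O) = 1/8 (T(O) = (1 - 1/2)**3 = (1/2)**3 = 1/8)
-T(9) = -1*1/8 = -1/8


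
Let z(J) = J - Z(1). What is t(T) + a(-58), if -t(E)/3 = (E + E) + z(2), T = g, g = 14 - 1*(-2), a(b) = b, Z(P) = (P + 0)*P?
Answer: -157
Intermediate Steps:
Z(P) = P**2 (Z(P) = P*P = P**2)
z(J) = -1 + J (z(J) = J - 1*1**2 = J - 1*1 = J - 1 = -1 + J)
g = 16 (g = 14 + 2 = 16)
T = 16
t(E) = -3 - 6*E (t(E) = -3*((E + E) + (-1 + 2)) = -3*(2*E + 1) = -3*(1 + 2*E) = -3 - 6*E)
t(T) + a(-58) = (-3 - 6*16) - 58 = (-3 - 96) - 58 = -99 - 58 = -157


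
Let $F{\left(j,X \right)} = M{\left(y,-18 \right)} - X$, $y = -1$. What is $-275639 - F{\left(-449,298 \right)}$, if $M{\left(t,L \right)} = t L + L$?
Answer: $-275341$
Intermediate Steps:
$M{\left(t,L \right)} = L + L t$ ($M{\left(t,L \right)} = L t + L = L + L t$)
$F{\left(j,X \right)} = - X$ ($F{\left(j,X \right)} = - 18 \left(1 - 1\right) - X = \left(-18\right) 0 - X = 0 - X = - X$)
$-275639 - F{\left(-449,298 \right)} = -275639 - \left(-1\right) 298 = -275639 - -298 = -275639 + 298 = -275341$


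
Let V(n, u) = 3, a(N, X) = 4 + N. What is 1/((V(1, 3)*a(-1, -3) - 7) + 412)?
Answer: 1/414 ≈ 0.0024155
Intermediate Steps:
1/((V(1, 3)*a(-1, -3) - 7) + 412) = 1/((3*(4 - 1) - 7) + 412) = 1/((3*3 - 7) + 412) = 1/((9 - 7) + 412) = 1/(2 + 412) = 1/414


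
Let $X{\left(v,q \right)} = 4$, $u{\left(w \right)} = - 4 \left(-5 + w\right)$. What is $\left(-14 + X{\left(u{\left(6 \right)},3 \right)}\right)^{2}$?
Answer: $100$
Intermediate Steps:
$u{\left(w \right)} = 20 - 4 w$
$\left(-14 + X{\left(u{\left(6 \right)},3 \right)}\right)^{2} = \left(-14 + 4\right)^{2} = \left(-10\right)^{2} = 100$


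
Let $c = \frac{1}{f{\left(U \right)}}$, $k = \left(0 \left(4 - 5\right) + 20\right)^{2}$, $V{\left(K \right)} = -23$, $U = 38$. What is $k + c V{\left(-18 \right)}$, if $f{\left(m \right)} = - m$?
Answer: $\frac{15223}{38} \approx 400.61$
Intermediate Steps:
$k = 400$ ($k = \left(0 \left(-1\right) + 20\right)^{2} = \left(0 + 20\right)^{2} = 20^{2} = 400$)
$c = - \frac{1}{38}$ ($c = \frac{1}{\left(-1\right) 38} = \frac{1}{-38} = - \frac{1}{38} \approx -0.026316$)
$k + c V{\left(-18 \right)} = 400 - - \frac{23}{38} = 400 + \frac{23}{38} = \frac{15223}{38}$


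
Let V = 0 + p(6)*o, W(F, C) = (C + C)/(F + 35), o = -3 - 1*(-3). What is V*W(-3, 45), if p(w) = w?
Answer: 0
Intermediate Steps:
o = 0 (o = -3 + 3 = 0)
W(F, C) = 2*C/(35 + F) (W(F, C) = (2*C)/(35 + F) = 2*C/(35 + F))
V = 0 (V = 0 + 6*0 = 0 + 0 = 0)
V*W(-3, 45) = 0*(2*45/(35 - 3)) = 0*(2*45/32) = 0*(2*45*(1/32)) = 0*(45/16) = 0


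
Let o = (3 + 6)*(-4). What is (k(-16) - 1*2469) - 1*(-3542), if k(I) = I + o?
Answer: 1021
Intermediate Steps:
o = -36 (o = 9*(-4) = -36)
k(I) = -36 + I (k(I) = I - 36 = -36 + I)
(k(-16) - 1*2469) - 1*(-3542) = ((-36 - 16) - 1*2469) - 1*(-3542) = (-52 - 2469) + 3542 = -2521 + 3542 = 1021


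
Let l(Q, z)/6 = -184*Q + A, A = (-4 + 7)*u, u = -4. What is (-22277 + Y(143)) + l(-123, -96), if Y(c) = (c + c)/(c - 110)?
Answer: 340355/3 ≈ 1.1345e+5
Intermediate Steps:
A = -12 (A = (-4 + 7)*(-4) = 3*(-4) = -12)
l(Q, z) = -72 - 1104*Q (l(Q, z) = 6*(-184*Q - 12) = 6*(-12 - 184*Q) = -72 - 1104*Q)
Y(c) = 2*c/(-110 + c) (Y(c) = (2*c)/(-110 + c) = 2*c/(-110 + c))
(-22277 + Y(143)) + l(-123, -96) = (-22277 + 2*143/(-110 + 143)) + (-72 - 1104*(-123)) = (-22277 + 2*143/33) + (-72 + 135792) = (-22277 + 2*143*(1/33)) + 135720 = (-22277 + 26/3) + 135720 = -66805/3 + 135720 = 340355/3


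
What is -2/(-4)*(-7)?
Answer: -7/2 ≈ -3.5000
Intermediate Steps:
-2/(-4)*(-7) = -2*(-¼)*(-7) = (½)*(-7) = -7/2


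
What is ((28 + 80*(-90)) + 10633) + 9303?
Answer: 12764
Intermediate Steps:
((28 + 80*(-90)) + 10633) + 9303 = ((28 - 7200) + 10633) + 9303 = (-7172 + 10633) + 9303 = 3461 + 9303 = 12764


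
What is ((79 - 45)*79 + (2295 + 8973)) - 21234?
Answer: -7280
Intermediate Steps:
((79 - 45)*79 + (2295 + 8973)) - 21234 = (34*79 + 11268) - 21234 = (2686 + 11268) - 21234 = 13954 - 21234 = -7280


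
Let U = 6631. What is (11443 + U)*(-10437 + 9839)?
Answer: -10808252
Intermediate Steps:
(11443 + U)*(-10437 + 9839) = (11443 + 6631)*(-10437 + 9839) = 18074*(-598) = -10808252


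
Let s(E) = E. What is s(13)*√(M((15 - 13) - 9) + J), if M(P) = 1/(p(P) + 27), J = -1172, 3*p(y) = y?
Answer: 65*I*√256706/74 ≈ 445.04*I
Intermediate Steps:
p(y) = y/3
M(P) = 1/(27 + P/3) (M(P) = 1/(P/3 + 27) = 1/(27 + P/3))
s(13)*√(M((15 - 13) - 9) + J) = 13*√(3/(81 + ((15 - 13) - 9)) - 1172) = 13*√(3/(81 + (2 - 9)) - 1172) = 13*√(3/(81 - 7) - 1172) = 13*√(3/74 - 1172) = 13*√(-86725/74) = 13*(5*I*√256706/74) = 65*I*√256706/74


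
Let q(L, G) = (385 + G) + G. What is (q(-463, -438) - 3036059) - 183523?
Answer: -3220073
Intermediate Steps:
q(L, G) = 385 + 2*G
(q(-463, -438) - 3036059) - 183523 = ((385 + 2*(-438)) - 3036059) - 183523 = ((385 - 876) - 3036059) - 183523 = (-491 - 3036059) - 183523 = -3036550 - 183523 = -3220073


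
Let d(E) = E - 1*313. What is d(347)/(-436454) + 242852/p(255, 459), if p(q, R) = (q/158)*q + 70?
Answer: 8373503124387/16603801295 ≈ 504.31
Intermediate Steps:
d(E) = -313 + E (d(E) = E - 313 = -313 + E)
p(q, R) = 70 + q**2/158 (p(q, R) = (q*(1/158))*q + 70 = (q/158)*q + 70 = q**2/158 + 70 = 70 + q**2/158)
d(347)/(-436454) + 242852/p(255, 459) = (-313 + 347)/(-436454) + 242852/(70 + (1/158)*255**2) = 34*(-1/436454) + 242852/(70 + (1/158)*65025) = -17/218227 + 242852/(70 + 65025/158) = -17/218227 + 242852/(76085/158) = -17/218227 + 242852*(158/76085) = -17/218227 + 38370616/76085 = 8373503124387/16603801295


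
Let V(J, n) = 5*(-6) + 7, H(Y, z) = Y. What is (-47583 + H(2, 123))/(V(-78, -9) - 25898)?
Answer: 47581/25921 ≈ 1.8356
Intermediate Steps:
V(J, n) = -23 (V(J, n) = -30 + 7 = -23)
(-47583 + H(2, 123))/(V(-78, -9) - 25898) = (-47583 + 2)/(-23 - 25898) = -47581/(-25921) = -47581*(-1/25921) = 47581/25921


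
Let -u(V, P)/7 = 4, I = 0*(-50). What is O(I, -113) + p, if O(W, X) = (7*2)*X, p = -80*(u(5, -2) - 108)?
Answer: 9298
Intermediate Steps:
I = 0
u(V, P) = -28 (u(V, P) = -7*4 = -28)
p = 10880 (p = -80*(-28 - 108) = -80*(-136) = 10880)
O(W, X) = 14*X
O(I, -113) + p = 14*(-113) + 10880 = -1582 + 10880 = 9298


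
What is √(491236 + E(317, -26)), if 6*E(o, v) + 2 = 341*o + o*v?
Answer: √18283614/6 ≈ 712.66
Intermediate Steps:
E(o, v) = -⅓ + 341*o/6 + o*v/6 (E(o, v) = -⅓ + (341*o + o*v)/6 = -⅓ + (341*o/6 + o*v/6) = -⅓ + 341*o/6 + o*v/6)
√(491236 + E(317, -26)) = √(491236 + (-⅓ + (341/6)*317 + (⅙)*317*(-26))) = √(491236 + (-⅓ + 108097/6 - 4121/3)) = √(491236 + 99853/6) = √(3047269/6) = √18283614/6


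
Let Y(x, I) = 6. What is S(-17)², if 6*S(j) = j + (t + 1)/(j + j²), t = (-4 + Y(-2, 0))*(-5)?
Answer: 21464689/2663424 ≈ 8.0591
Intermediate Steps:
t = -10 (t = (-4 + 6)*(-5) = 2*(-5) = -10)
S(j) = -3/(2*(j + j²)) + j/6 (S(j) = (j + (-10 + 1)/(j + j²))/6 = (j - 9/(j + j²))/6 = -3/(2*(j + j²)) + j/6)
S(-17)² = ((⅙)*(-9 + (-17)² + (-17)³)/(-17*(1 - 17)))² = ((⅙)*(-1/17)*(-9 + 289 - 4913)/(-16))² = ((⅙)*(-1/17)*(-1/16)*(-4633))² = (-4633/1632)² = 21464689/2663424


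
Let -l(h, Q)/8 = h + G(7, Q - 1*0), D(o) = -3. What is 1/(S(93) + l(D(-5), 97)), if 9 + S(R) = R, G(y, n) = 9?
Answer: 1/36 ≈ 0.027778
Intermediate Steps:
S(R) = -9 + R
l(h, Q) = -72 - 8*h (l(h, Q) = -8*(h + 9) = -8*(9 + h) = -72 - 8*h)
1/(S(93) + l(D(-5), 97)) = 1/((-9 + 93) + (-72 - 8*(-3))) = 1/(84 + (-72 + 24)) = 1/(84 - 48) = 1/36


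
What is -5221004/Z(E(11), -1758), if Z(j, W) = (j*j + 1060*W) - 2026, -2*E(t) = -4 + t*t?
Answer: 20884016/7448335 ≈ 2.8038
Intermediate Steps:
E(t) = 2 - t²/2 (E(t) = -(-4 + t*t)/2 = -(-4 + t²)/2 = 2 - t²/2)
Z(j, W) = -2026 + j² + 1060*W (Z(j, W) = (j² + 1060*W) - 2026 = -2026 + j² + 1060*W)
-5221004/Z(E(11), -1758) = -5221004/(-2026 + (2 - ½*11²)² + 1060*(-1758)) = -5221004/(-2026 + (2 - ½*121)² - 1863480) = -5221004/(-2026 + (2 - 121/2)² - 1863480) = -5221004/(-2026 + (-117/2)² - 1863480) = -5221004/(-2026 + 13689/4 - 1863480) = -5221004/(-7448335/4) = -5221004*(-4/7448335) = 20884016/7448335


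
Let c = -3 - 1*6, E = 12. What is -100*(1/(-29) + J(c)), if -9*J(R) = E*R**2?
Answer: 313300/29 ≈ 10803.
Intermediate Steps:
c = -9 (c = -3 - 6 = -9)
J(R) = -4*R**2/3
-100*(1/(-29) + J(c)) = -100*(1/(-29) - 4/3*(-9)**2) = -100*(-1/29 - 4/3*81) = -100*(-1/29 - 108) = -100*(-3133/29) = 313300/29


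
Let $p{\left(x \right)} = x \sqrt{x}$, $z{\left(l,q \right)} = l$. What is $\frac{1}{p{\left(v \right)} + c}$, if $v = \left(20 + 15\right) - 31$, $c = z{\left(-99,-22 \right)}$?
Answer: $- \frac{1}{91} \approx -0.010989$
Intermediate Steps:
$c = -99$
$v = 4$ ($v = 35 - 31 = 4$)
$p{\left(x \right)} = x^{\frac{3}{2}}$
$\frac{1}{p{\left(v \right)} + c} = \frac{1}{4^{\frac{3}{2}} - 99} = \frac{1}{8 - 99} = \frac{1}{-91} = - \frac{1}{91}$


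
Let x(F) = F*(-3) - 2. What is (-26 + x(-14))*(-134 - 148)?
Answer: -3948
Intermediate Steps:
x(F) = -2 - 3*F (x(F) = -3*F - 2 = -2 - 3*F)
(-26 + x(-14))*(-134 - 148) = (-26 + (-2 - 3*(-14)))*(-134 - 148) = (-26 + (-2 + 42))*(-282) = (-26 + 40)*(-282) = 14*(-282) = -3948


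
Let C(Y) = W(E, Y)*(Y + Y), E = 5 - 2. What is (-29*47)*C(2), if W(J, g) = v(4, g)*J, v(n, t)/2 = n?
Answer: -130848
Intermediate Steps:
E = 3
v(n, t) = 2*n
W(J, g) = 8*J (W(J, g) = (2*4)*J = 8*J)
C(Y) = 48*Y (C(Y) = (8*3)*(Y + Y) = 24*(2*Y) = 48*Y)
(-29*47)*C(2) = (-29*47)*(48*2) = -1363*96 = -130848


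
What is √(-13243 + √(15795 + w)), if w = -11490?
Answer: √(-13243 + √4305) ≈ 114.79*I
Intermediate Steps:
√(-13243 + √(15795 + w)) = √(-13243 + √(15795 - 11490)) = √(-13243 + √4305)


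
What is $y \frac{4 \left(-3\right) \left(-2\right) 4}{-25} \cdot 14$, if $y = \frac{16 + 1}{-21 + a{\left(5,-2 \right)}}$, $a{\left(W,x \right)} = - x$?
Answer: $\frac{22848}{475} \approx 48.101$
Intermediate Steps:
$y = - \frac{17}{19}$ ($y = \frac{16 + 1}{-21 - -2} = \frac{17}{-21 + 2} = \frac{17}{-19} = 17 \left(- \frac{1}{19}\right) = - \frac{17}{19} \approx -0.89474$)
$y \frac{4 \left(-3\right) \left(-2\right) 4}{-25} \cdot 14 = - \frac{17 \frac{4 \left(-3\right) \left(-2\right) 4}{-25}}{19} \cdot 14 = - \frac{17 \left(-12\right) \left(-2\right) 4 \left(- \frac{1}{25}\right)}{19} \cdot 14 = - \frac{17 \cdot 24 \cdot 4 \left(- \frac{1}{25}\right)}{19} \cdot 14 = - \frac{17 \cdot 96 \left(- \frac{1}{25}\right)}{19} \cdot 14 = \left(- \frac{17}{19}\right) \left(- \frac{96}{25}\right) 14 = \frac{1632}{475} \cdot 14 = \frac{22848}{475}$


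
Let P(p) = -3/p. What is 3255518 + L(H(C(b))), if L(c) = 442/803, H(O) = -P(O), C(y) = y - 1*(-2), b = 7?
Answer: 2614181396/803 ≈ 3.2555e+6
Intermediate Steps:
C(y) = 2 + y (C(y) = y + 2 = 2 + y)
H(O) = 3/O (H(O) = -(-3)/O = 3/O)
L(c) = 442/803 (L(c) = 442*(1/803) = 442/803)
3255518 + L(H(C(b))) = 3255518 + 442/803 = 2614181396/803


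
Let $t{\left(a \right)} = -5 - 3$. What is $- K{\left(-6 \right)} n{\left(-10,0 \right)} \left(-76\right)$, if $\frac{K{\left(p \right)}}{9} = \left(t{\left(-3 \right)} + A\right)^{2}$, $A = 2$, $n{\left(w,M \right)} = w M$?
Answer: $0$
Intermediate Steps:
$t{\left(a \right)} = -8$
$n{\left(w,M \right)} = M w$
$K{\left(p \right)} = 324$ ($K{\left(p \right)} = 9 \left(-8 + 2\right)^{2} = 9 \left(-6\right)^{2} = 9 \cdot 36 = 324$)
$- K{\left(-6 \right)} n{\left(-10,0 \right)} \left(-76\right) = - 324 \cdot 0 \left(-10\right) \left(-76\right) = - 324 \cdot 0 \left(-76\right) = - 0 \left(-76\right) = \left(-1\right) 0 = 0$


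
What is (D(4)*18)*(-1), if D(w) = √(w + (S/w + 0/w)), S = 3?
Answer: -9*√19 ≈ -39.230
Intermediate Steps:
D(w) = √(w + 3/w) (D(w) = √(w + (3/w + 0/w)) = √(w + (3/w + 0)) = √(w + 3/w))
(D(4)*18)*(-1) = (√(4 + 3/4)*18)*(-1) = (√(4 + 3*(¼))*18)*(-1) = (√(4 + ¾)*18)*(-1) = (√(19/4)*18)*(-1) = ((√19/2)*18)*(-1) = (9*√19)*(-1) = -9*√19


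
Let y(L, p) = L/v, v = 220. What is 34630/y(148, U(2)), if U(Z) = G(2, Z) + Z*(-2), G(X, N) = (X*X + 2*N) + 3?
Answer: 1904650/37 ≈ 51477.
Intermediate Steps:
G(X, N) = 3 + X**2 + 2*N (G(X, N) = (X**2 + 2*N) + 3 = 3 + X**2 + 2*N)
U(Z) = 7 (U(Z) = (3 + 2**2 + 2*Z) + Z*(-2) = (3 + 4 + 2*Z) - 2*Z = (7 + 2*Z) - 2*Z = 7)
y(L, p) = L/220
34630/y(148, U(2)) = 34630/(((1/220)*148)) = 34630/(37/55) = 34630*(55/37) = 1904650/37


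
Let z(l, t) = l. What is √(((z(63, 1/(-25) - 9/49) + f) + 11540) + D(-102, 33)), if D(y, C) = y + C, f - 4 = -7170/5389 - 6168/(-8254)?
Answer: 10*√57068162160459567/22240403 ≈ 107.41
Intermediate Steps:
f = 75990698/22240403 (f = 4 + (-7170/5389 - 6168/(-8254)) = 4 + (-7170*1/5389 - 6168*(-1/8254)) = 4 + (-7170/5389 + 3084/4127) = 4 - 12970914/22240403 = 75990698/22240403 ≈ 3.4168)
D(y, C) = C + y
√(((z(63, 1/(-25) - 9/49) + f) + 11540) + D(-102, 33)) = √(((63 + 75990698/22240403) + 11540) + (33 - 102)) = √((1477136087/22240403 + 11540) - 69) = √(258131386707/22240403 - 69) = √(256596798900/22240403) = 10*√57068162160459567/22240403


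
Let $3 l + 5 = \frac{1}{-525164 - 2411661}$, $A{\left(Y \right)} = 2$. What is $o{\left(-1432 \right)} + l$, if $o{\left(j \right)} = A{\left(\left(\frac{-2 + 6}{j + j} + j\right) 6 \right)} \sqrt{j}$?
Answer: $- \frac{14684126}{8810475} + 4 i \sqrt{358} \approx -1.6667 + 75.684 i$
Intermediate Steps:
$o{\left(j \right)} = 2 \sqrt{j}$
$l = - \frac{14684126}{8810475}$ ($l = - \frac{5}{3} + \frac{1}{3 \left(-525164 - 2411661\right)} = - \frac{5}{3} + \frac{1}{3 \left(-2936825\right)} = - \frac{5}{3} + \frac{1}{3} \left(- \frac{1}{2936825}\right) = - \frac{5}{3} - \frac{1}{8810475} = - \frac{14684126}{8810475} \approx -1.6667$)
$o{\left(-1432 \right)} + l = 2 \sqrt{-1432} - \frac{14684126}{8810475} = 2 \cdot 2 i \sqrt{358} - \frac{14684126}{8810475} = 4 i \sqrt{358} - \frac{14684126}{8810475} = - \frac{14684126}{8810475} + 4 i \sqrt{358}$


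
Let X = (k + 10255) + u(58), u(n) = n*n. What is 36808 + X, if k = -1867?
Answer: 48560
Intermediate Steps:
u(n) = n²
X = 11752 (X = (-1867 + 10255) + 58² = 8388 + 3364 = 11752)
36808 + X = 36808 + 11752 = 48560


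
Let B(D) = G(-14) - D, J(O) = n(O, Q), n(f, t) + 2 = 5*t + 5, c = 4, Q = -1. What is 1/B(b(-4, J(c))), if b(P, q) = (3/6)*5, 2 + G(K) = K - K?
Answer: -2/9 ≈ -0.22222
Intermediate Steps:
G(K) = -2 (G(K) = -2 + (K - K) = -2 + 0 = -2)
n(f, t) = 3 + 5*t (n(f, t) = -2 + (5*t + 5) = -2 + (5 + 5*t) = 3 + 5*t)
J(O) = -2 (J(O) = 3 + 5*(-1) = 3 - 5 = -2)
b(P, q) = 5/2 (b(P, q) = (3*(⅙))*5 = (½)*5 = 5/2)
B(D) = -2 - D
1/B(b(-4, J(c))) = 1/(-2 - 1*5/2) = 1/(-2 - 5/2) = 1/(-9/2) = -2/9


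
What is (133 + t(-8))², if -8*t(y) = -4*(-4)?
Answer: 17161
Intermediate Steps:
t(y) = -2 (t(y) = -(-1)*(-4)/2 = -⅛*16 = -2)
(133 + t(-8))² = (133 - 2)² = 131² = 17161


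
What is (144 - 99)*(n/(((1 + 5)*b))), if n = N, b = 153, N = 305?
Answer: 1525/102 ≈ 14.951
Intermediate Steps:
n = 305
(144 - 99)*(n/(((1 + 5)*b))) = (144 - 99)*(305/(((1 + 5)*153))) = 45*(305/((6*153))) = 45*(305/918) = 1525/102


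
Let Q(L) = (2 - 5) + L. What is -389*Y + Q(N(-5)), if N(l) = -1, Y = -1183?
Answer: 460183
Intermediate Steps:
Q(L) = -3 + L
-389*Y + Q(N(-5)) = -389*(-1183) + (-3 - 1) = 460187 - 4 = 460183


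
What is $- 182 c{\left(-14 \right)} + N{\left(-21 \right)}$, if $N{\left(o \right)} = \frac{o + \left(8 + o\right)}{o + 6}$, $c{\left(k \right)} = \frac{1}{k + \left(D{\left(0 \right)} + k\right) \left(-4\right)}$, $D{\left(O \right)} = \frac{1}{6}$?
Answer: $- \frac{1987}{930} \approx -2.1366$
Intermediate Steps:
$D{\left(O \right)} = \frac{1}{6}$
$c{\left(k \right)} = \frac{1}{- \frac{2}{3} - 3 k}$ ($c{\left(k \right)} = \frac{1}{k + \left(\frac{1}{6} + k\right) \left(-4\right)} = \frac{1}{k - \left(\frac{2}{3} + 4 k\right)} = \frac{1}{- \frac{2}{3} - 3 k}$)
$N{\left(o \right)} = \frac{8 + 2 o}{6 + o}$
$- 182 c{\left(-14 \right)} + N{\left(-21 \right)} = - 182 \left(- \frac{3}{2 + 9 \left(-14\right)}\right) + \frac{2 \left(4 - 21\right)}{6 - 21} = - 182 \left(- \frac{3}{2 - 126}\right) + 2 \frac{1}{-15} \left(-17\right) = - 182 \left(- \frac{3}{-124}\right) + 2 \left(- \frac{1}{15}\right) \left(-17\right) = - 182 \left(\left(-3\right) \left(- \frac{1}{124}\right)\right) + \frac{34}{15} = \left(-182\right) \frac{3}{124} + \frac{34}{15} = - \frac{273}{62} + \frac{34}{15} = - \frac{1987}{930}$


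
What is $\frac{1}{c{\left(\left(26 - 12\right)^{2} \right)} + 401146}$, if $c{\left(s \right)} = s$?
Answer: $\frac{1}{401342} \approx 2.4916 \cdot 10^{-6}$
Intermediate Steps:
$\frac{1}{c{\left(\left(26 - 12\right)^{2} \right)} + 401146} = \frac{1}{\left(26 - 12\right)^{2} + 401146} = \frac{1}{14^{2} + 401146} = \frac{1}{196 + 401146} = \frac{1}{401342}$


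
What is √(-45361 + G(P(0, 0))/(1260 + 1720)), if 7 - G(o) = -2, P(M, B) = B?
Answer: I*√100705949395/1490 ≈ 212.98*I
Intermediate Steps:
G(o) = 9 (G(o) = 7 - 1*(-2) = 7 + 2 = 9)
√(-45361 + G(P(0, 0))/(1260 + 1720)) = √(-45361 + 9/(1260 + 1720)) = √(-45361 + 9/2980) = √(-135175771/2980) = I*√100705949395/1490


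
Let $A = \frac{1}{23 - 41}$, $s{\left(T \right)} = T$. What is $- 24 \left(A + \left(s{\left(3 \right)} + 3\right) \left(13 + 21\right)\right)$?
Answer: $- \frac{14684}{3} \approx -4894.7$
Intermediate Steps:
$A = - \frac{1}{18}$ ($A = \frac{1}{-18} = - \frac{1}{18} \approx -0.055556$)
$- 24 \left(A + \left(s{\left(3 \right)} + 3\right) \left(13 + 21\right)\right) = - 24 \left(- \frac{1}{18} + \left(3 + 3\right) \left(13 + 21\right)\right) = - 24 \left(- \frac{1}{18} + 6 \cdot 34\right) = - 24 \left(- \frac{1}{18} + 204\right) = \left(-24\right) \frac{3671}{18} = - \frac{14684}{3}$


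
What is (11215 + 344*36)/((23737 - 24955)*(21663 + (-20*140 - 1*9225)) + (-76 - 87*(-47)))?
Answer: -23599/11735071 ≈ -0.0020110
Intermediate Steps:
(11215 + 344*36)/((23737 - 24955)*(21663 + (-20*140 - 1*9225)) + (-76 - 87*(-47))) = (11215 + 12384)/(-1218*(21663 + (-2800 - 9225)) + (-76 + 4089)) = 23599/(-1218*(21663 - 12025) + 4013) = 23599/(-1218*9638 + 4013) = 23599/(-11739084 + 4013) = 23599/(-11735071) = 23599*(-1/11735071) = -23599/11735071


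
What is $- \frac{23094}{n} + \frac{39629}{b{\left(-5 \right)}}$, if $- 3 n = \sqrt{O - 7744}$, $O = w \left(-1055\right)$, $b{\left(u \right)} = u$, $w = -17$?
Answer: $- \frac{39629}{5} + \frac{23094 \sqrt{10191}}{3397} \approx -7239.5$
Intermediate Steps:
$O = 17935$ ($O = \left(-17\right) \left(-1055\right) = 17935$)
$n = - \frac{\sqrt{10191}}{3}$ ($n = - \frac{\sqrt{17935 - 7744}}{3} = - \frac{\sqrt{10191}}{3} \approx -33.65$)
$- \frac{23094}{n} + \frac{39629}{b{\left(-5 \right)}} = - \frac{23094}{\left(- \frac{1}{3}\right) \sqrt{10191}} + \frac{39629}{-5} = - 23094 \left(- \frac{\sqrt{10191}}{3397}\right) + 39629 \left(- \frac{1}{5}\right) = \frac{23094 \sqrt{10191}}{3397} - \frac{39629}{5} = - \frac{39629}{5} + \frac{23094 \sqrt{10191}}{3397}$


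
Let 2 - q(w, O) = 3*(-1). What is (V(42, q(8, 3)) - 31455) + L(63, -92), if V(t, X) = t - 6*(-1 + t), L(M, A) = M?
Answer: -31596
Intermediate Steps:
q(w, O) = 5 (q(w, O) = 2 - 3*(-1) = 2 - 1*(-3) = 2 + 3 = 5)
V(t, X) = 6 - 5*t (V(t, X) = t + (6 - 6*t) = 6 - 5*t)
(V(42, q(8, 3)) - 31455) + L(63, -92) = ((6 - 5*42) - 31455) + 63 = ((6 - 210) - 31455) + 63 = (-204 - 31455) + 63 = -31659 + 63 = -31596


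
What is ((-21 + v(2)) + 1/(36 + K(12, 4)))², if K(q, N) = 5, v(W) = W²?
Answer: 484416/1681 ≈ 288.17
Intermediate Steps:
((-21 + v(2)) + 1/(36 + K(12, 4)))² = ((-21 + 2²) + 1/(36 + 5))² = ((-21 + 4) + 1/41)² = (-17 + 1/41)² = (-696/41)² = 484416/1681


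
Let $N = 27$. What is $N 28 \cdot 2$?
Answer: $1512$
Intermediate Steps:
$N 28 \cdot 2 = 27 \cdot 28 \cdot 2 = 756 \cdot 2 = 1512$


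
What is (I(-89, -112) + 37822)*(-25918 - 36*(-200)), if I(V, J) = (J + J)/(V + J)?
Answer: -142302584228/201 ≈ -7.0797e+8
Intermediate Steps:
I(V, J) = 2*J/(J + V) (I(V, J) = (2*J)/(J + V) = 2*J/(J + V))
(I(-89, -112) + 37822)*(-25918 - 36*(-200)) = (2*(-112)/(-112 - 89) + 37822)*(-25918 - 36*(-200)) = (2*(-112)/(-201) + 37822)*(-25918 + 7200) = (2*(-112)*(-1/201) + 37822)*(-18718) = (224/201 + 37822)*(-18718) = (7602446/201)*(-18718) = -142302584228/201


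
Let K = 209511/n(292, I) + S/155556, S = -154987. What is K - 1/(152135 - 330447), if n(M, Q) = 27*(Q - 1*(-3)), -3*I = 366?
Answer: -54630609017267/825190668792 ≈ -66.204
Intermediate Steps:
I = -122 (I = -⅓*366 = -122)
n(M, Q) = 81 + 27*Q (n(M, Q) = 27*(Q + 3) = 27*(3 + Q) = 81 + 27*Q)
K = -1225506161/18511164 (K = 209511/(81 + 27*(-122)) - 154987/155556 = 209511/(81 - 3294) - 154987*1/155556 = 209511/(-3213) - 154987/155556 = 209511*(-1/3213) - 154987/155556 = -23279/357 - 154987/155556 = -1225506161/18511164 ≈ -66.204)
K - 1/(152135 - 330447) = -1225506161/18511164 - 1/(152135 - 330447) = -1225506161/18511164 - 1/(-178312) = -1225506161/18511164 - 1*(-1/178312) = -1225506161/18511164 + 1/178312 = -54630609017267/825190668792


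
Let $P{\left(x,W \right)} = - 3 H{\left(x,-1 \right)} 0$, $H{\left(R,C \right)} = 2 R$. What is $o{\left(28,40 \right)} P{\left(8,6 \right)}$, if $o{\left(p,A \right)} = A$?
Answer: $0$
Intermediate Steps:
$P{\left(x,W \right)} = 0$ ($P{\left(x,W \right)} = - 3 \cdot 2 x 0 = - 6 x 0 = 0$)
$o{\left(28,40 \right)} P{\left(8,6 \right)} = 40 \cdot 0 = 0$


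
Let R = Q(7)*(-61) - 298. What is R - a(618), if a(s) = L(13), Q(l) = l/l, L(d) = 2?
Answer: -361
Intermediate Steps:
Q(l) = 1
a(s) = 2
R = -359 (R = 1*(-61) - 298 = -61 - 298 = -359)
R - a(618) = -359 - 1*2 = -359 - 2 = -361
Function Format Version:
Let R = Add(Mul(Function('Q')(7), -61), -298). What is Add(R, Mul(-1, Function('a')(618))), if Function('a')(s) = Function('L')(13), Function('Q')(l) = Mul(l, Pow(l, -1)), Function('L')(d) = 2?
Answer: -361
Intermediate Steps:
Function('Q')(l) = 1
Function('a')(s) = 2
R = -359 (R = Add(Mul(1, -61), -298) = Add(-61, -298) = -359)
Add(R, Mul(-1, Function('a')(618))) = Add(-359, Mul(-1, 2)) = Add(-359, -2) = -361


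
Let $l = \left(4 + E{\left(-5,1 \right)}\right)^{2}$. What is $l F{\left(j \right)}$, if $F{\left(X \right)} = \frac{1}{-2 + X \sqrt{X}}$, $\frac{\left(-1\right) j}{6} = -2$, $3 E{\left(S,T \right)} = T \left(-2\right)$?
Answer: $\frac{50}{3879} + \frac{200 \sqrt{3}}{1293} \approx 0.2808$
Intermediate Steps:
$E{\left(S,T \right)} = - \frac{2 T}{3}$ ($E{\left(S,T \right)} = \frac{T \left(-2\right)}{3} = \frac{\left(-2\right) T}{3} = - \frac{2 T}{3}$)
$j = 12$ ($j = \left(-6\right) \left(-2\right) = 12$)
$F{\left(X \right)} = \frac{1}{-2 + X^{\frac{3}{2}}}$
$l = \frac{100}{9}$ ($l = \left(4 - \frac{2}{3}\right)^{2} = \left(\frac{10}{3}\right)^{2} = \frac{100}{9} \approx 11.111$)
$l F{\left(j \right)} = \frac{100}{9 \left(-2 + 12^{\frac{3}{2}}\right)} = \frac{100}{9 \left(-2 + 24 \sqrt{3}\right)}$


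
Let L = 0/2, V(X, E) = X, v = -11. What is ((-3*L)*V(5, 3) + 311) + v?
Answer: 300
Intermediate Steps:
L = 0 (L = 0*(½) = 0)
((-3*L)*V(5, 3) + 311) + v = (-3*0*5 + 311) - 11 = (0*5 + 311) - 11 = (0 + 311) - 11 = 311 - 11 = 300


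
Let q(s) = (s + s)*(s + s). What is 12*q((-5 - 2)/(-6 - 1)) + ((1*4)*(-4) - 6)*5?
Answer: -62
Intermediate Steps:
q(s) = 4*s**2 (q(s) = (2*s)*(2*s) = 4*s**2)
12*q((-5 - 2)/(-6 - 1)) + ((1*4)*(-4) - 6)*5 = 12*(4*((-5 - 2)/(-6 - 1))**2) + ((1*4)*(-4) - 6)*5 = 12*(4*(-7/(-7))**2) + (4*(-4) - 6)*5 = 12*(4*(-7*(-1/7))**2) + (-16 - 6)*5 = 12*(4*1**2) - 22*5 = 12*(4*1) - 110 = 12*4 - 110 = 48 - 110 = -62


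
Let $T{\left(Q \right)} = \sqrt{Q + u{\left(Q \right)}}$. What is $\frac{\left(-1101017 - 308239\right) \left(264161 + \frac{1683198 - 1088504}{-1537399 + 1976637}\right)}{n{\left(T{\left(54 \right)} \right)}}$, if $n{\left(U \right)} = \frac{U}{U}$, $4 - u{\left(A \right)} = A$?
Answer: $- \frac{81758088314887536}{219619} \approx -3.7227 \cdot 10^{11}$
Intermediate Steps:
$u{\left(A \right)} = 4 - A$
$T{\left(Q \right)} = 2$ ($T{\left(Q \right)} = \sqrt{Q - \left(-4 + Q\right)} = \sqrt{4} = 2$)
$n{\left(U \right)} = 1$
$\frac{\left(-1101017 - 308239\right) \left(264161 + \frac{1683198 - 1088504}{-1537399 + 1976637}\right)}{n{\left(T{\left(54 \right)} \right)}} = \frac{\left(-1101017 - 308239\right) \left(264161 + \frac{1683198 - 1088504}{-1537399 + 1976637}\right)}{1} = - 1409256 \left(264161 + \frac{594694}{439238}\right) 1 = - 1409256 \left(264161 + 594694 \cdot \frac{1}{439238}\right) 1 = - 1409256 \left(264161 + \frac{297347}{219619}\right) 1 = \left(-1409256\right) \frac{58015072006}{219619} \cdot 1 = \left(- \frac{81758088314887536}{219619}\right) 1 = - \frac{81758088314887536}{219619}$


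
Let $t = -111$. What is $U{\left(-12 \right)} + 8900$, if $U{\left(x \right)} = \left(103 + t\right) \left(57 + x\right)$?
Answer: $8540$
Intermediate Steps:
$U{\left(x \right)} = -456 - 8 x$ ($U{\left(x \right)} = \left(103 - 111\right) \left(57 + x\right) = - 8 \left(57 + x\right) = -456 - 8 x$)
$U{\left(-12 \right)} + 8900 = \left(-456 - -96\right) + 8900 = \left(-456 + 96\right) + 8900 = -360 + 8900 = 8540$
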